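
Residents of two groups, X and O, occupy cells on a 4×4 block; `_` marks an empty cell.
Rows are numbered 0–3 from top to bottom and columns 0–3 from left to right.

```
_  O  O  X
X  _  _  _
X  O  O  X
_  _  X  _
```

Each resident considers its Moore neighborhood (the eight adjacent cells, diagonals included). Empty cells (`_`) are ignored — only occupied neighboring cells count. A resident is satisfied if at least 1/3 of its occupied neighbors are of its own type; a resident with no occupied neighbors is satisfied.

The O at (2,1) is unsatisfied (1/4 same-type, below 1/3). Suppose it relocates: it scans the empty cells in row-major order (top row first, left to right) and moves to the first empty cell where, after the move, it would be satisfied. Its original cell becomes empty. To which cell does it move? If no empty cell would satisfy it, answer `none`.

(0,0)

Vacating (2,1). Empty cells in order:
  (0,0): 1/2 same-type → satisfied — stop here.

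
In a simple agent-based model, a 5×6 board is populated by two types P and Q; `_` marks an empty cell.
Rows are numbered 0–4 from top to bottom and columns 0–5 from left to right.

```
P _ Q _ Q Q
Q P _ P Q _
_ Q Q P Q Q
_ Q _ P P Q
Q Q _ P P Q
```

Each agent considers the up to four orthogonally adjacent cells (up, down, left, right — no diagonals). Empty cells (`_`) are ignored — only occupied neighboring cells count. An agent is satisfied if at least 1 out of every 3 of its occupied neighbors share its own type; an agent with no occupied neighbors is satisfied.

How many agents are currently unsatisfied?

3

Row 0: (0,0)P 0/1 not · (0,2)Q 0/0 satisfied · (0,4)Q 2/2 satisfied · (0,5)Q 1/1 satisfied
Row 1: (1,0)Q 0/2 not · (1,1)P 0/2 not · (1,3)P 1/2 satisfied · (1,4)Q 2/3 satisfied
Row 2: (2,1)Q 2/3 satisfied · (2,2)Q 1/2 satisfied · (2,3)P 2/4 satisfied · (2,4)Q 2/4 satisfied · (2,5)Q 2/2 satisfied
Row 3: (3,1)Q 2/2 satisfied · (3,3)P 3/3 satisfied · (3,4)P 2/4 satisfied · (3,5)Q 2/3 satisfied
Row 4: (4,0)Q 1/1 satisfied · (4,1)Q 2/2 satisfied · (4,3)P 2/2 satisfied · (4,4)P 2/3 satisfied · (4,5)Q 1/2 satisfied
Unsatisfied: (0,0), (1,0), (1,1) — 3 in total.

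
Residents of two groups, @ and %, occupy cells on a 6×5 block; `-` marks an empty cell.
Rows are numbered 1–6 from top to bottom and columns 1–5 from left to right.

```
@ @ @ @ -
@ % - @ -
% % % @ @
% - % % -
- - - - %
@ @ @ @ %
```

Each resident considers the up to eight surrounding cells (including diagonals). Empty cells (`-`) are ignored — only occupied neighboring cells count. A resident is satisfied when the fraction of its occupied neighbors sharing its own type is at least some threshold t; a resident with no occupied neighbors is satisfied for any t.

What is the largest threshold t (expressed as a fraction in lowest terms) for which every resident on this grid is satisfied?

1/3

(1,1)@ 2/3
(1,2)@ 3/4
(1,3)@ 3/4
(1,4)@ 2/2
(2,1)@ 2/5
(2,2)% 3/7
(2,4)@ 4/5
(3,1)% 3/4
(3,2)% 5/6
(3,3)% 4/6
(3,4)@ 2/5
(3,5)@ 2/3
(4,1)% 2/2
(4,3)% 3/4
(4,4)% 3/5
(5,5)% 2/3
(6,1)@ 1/1
(6,2)@ 2/2
(6,3)@ 2/2
(6,4)@ 1/3
(6,5)% 1/2
The smallest same-type fraction is 1/3 at (6,4), which reduces to 1/3. Any threshold above that leaves this resident unsatisfied.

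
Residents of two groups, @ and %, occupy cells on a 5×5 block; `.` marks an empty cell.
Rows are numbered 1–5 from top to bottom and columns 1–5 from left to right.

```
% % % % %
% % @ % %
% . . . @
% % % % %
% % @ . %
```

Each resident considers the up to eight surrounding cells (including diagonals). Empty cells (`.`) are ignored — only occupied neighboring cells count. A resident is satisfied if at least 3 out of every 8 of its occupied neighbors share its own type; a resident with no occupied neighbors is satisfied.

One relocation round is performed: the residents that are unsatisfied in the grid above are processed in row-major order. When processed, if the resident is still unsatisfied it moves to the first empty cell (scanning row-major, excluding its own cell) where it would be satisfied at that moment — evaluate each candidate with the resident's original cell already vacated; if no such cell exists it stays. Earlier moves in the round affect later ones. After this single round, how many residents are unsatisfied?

3

Initially unsatisfied (in order): (2,3), (3,5), (5,3).
  (2,3): no empty cell satisfies it; stays.
  (3,5): no empty cell satisfies it; stays.
  (5,3): no empty cell satisfies it; stays.
Resulting grid:
% % % % %
% % @ % %
% . . . @
% % % % %
% % @ . %
Unsatisfied now: (2,3), (3,5), (5,3).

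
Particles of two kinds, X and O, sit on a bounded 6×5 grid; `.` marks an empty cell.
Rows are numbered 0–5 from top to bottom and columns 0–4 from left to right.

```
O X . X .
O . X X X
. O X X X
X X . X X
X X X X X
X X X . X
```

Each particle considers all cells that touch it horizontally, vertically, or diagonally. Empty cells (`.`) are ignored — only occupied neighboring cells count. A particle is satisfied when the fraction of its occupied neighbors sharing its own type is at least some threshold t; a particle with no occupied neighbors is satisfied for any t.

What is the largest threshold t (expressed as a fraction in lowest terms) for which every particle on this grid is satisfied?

(0,0)O 1/2
(0,1)X 1/3
(0,3)X 3/3
(1,0)O 2/3
(1,2)X 5/6
(1,3)X 6/6
(1,4)X 4/4
(2,1)O 1/5
(2,2)X 5/6
(2,3)X 7/7
(2,4)X 5/5
(3,0)X 3/4
(3,1)X 5/6
(3,3)X 7/7
(3,4)X 5/5
(4,0)X 5/5
(4,1)X 7/7
(4,2)X 6/6
(4,3)X 6/6
(4,4)X 4/4
(5,0)X 3/3
(5,1)X 5/5
(5,2)X 4/4
(5,4)X 2/2
The smallest same-type fraction is 1/5 at (2,1), which reduces to 1/5. Any threshold above that leaves this particle unsatisfied.

1/5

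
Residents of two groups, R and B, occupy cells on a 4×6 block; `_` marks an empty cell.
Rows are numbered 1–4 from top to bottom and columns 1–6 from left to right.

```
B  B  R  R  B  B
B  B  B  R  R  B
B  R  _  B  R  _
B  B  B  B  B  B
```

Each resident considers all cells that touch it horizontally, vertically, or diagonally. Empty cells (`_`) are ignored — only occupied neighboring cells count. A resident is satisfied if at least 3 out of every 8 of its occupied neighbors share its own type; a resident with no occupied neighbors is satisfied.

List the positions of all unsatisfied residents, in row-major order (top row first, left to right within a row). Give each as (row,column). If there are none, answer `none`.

(3,2), (3,5)

Row 1: (1,1)B 3/3 ✓ · (1,2)B 4/5 ✓ · (1,3)R 2/5 ✓ · (1,4)R 3/5 ✓ · (1,5)B 2/5 ✓ · (1,6)B 2/3 ✓
Row 2: (2,1)B 4/5 ✓ · (2,2)B 5/7 ✓ · (2,3)B 3/7 ✓ · (2,4)R 4/7 ✓ · (2,5)R 3/7 ✓ · (2,6)B 2/4 ✓
Row 3: (3,1)B 4/5 ✓ · (3,2)R 0/7 ✗ · (3,4)B 4/7 ✓ · (3,5)R 2/7 ✗
Row 4: (4,1)B 2/3 ✓ · (4,2)B 3/4 ✓ · (4,3)B 3/4 ✓ · (4,4)B 3/4 ✓ · (4,5)B 3/4 ✓ · (4,6)B 1/2 ✓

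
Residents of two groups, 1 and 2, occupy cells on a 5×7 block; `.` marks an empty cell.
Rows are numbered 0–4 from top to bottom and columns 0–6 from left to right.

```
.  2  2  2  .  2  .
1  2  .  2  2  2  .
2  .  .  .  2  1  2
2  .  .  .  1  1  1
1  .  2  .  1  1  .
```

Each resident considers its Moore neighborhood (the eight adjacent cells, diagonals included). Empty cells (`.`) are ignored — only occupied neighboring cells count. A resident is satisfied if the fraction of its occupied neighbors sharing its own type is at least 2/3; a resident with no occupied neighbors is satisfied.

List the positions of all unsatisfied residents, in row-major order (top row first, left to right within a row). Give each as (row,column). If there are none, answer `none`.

(1,0), (2,4), (2,5), (2,6), (3,0), (4,0)

Row 0: (0,1)2 2/3 ✓ · (0,2)2 4/4 ✓ · (0,3)2 3/3 ✓ · (0,5)2 2/2 ✓
Row 1: (1,0)1 0/3 ✗ · (1,1)2 3/4 ✓ · (1,3)2 4/4 ✓ · (1,4)2 5/6 ✓ · (1,5)2 4/5 ✓
Row 2: (2,0)2 2/3 ✓ · (2,4)2 3/6 ✗ · (2,5)1 3/7 ✗ · (2,6)2 1/4 ✗
Row 3: (3,0)2 1/2 ✗ · (3,4)1 4/5 ✓ · (3,5)1 5/7 ✓ · (3,6)1 3/4 ✓
Row 4: (4,0)1 0/1 ✗ · (4,2)2 0/0 ✓ · (4,4)1 3/3 ✓ · (4,5)1 4/4 ✓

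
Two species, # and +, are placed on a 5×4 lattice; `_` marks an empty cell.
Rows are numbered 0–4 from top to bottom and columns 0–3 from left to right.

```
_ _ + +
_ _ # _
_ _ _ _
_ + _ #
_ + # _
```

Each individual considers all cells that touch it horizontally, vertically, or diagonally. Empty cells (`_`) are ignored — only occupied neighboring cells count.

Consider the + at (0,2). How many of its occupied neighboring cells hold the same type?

Occupied neighbors of (0,2): (0,3)=+, (1,2)=#.
Same type (+): 1 of 2.

1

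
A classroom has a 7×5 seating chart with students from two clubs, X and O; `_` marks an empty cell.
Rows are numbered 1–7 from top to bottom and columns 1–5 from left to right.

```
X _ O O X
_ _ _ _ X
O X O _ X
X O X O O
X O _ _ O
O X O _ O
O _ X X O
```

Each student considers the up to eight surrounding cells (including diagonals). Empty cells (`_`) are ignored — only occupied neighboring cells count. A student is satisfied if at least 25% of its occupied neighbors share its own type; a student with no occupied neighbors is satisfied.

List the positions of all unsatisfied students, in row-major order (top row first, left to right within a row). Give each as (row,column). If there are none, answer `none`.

(4,3)

(1,1)X 0/0 ✓
(1,3)O 1/1 ✓
(1,4)O 1/3 ✓
(1,5)X 1/2 ✓
(2,5)X 2/3 ✓
(3,1)O 1/3 ✓
(3,2)X 2/5 ✓
(3,3)O 2/4 ✓
(3,5)X 1/3 ✓
(4,1)X 2/5 ✓
(4,2)O 3/7 ✓
(4,3)X 1/5 ✗
(4,4)O 3/5 ✓
(4,5)O 2/3 ✓
(5,1)X 2/5 ✓
(5,2)O 3/7 ✓
(5,5)O 3/3 ✓
(6,1)O 2/4 ✓
(6,2)X 2/6 ✓
(6,3)O 1/4 ✓
(6,5)O 2/3 ✓
(7,1)O 1/2 ✓
(7,3)X 2/3 ✓
(7,4)X 1/4 ✓
(7,5)O 1/2 ✓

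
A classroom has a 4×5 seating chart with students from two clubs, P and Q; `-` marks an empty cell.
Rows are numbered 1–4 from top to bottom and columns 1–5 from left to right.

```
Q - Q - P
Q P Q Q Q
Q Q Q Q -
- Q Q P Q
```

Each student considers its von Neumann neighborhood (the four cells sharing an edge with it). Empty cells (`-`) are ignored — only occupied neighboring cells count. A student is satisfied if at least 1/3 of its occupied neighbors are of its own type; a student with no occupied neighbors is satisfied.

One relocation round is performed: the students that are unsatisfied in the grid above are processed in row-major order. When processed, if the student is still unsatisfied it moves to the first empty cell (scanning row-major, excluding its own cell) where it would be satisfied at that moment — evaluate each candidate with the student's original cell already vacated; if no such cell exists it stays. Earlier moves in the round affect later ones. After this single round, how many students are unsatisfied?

Initially unsatisfied (in order): (1,5), (2,2), (4,4), (4,5).
  (1,5) → (1,2).
  (2,2): no empty cell satisfies it; stays.
  (4,4): no empty cell satisfies it; stays.
  (4,5) → (1,4).
Resulting grid:
Q P Q Q -
Q P Q Q Q
Q Q Q Q -
- Q Q P -
Unsatisfied now: (2,2), (4,4).

2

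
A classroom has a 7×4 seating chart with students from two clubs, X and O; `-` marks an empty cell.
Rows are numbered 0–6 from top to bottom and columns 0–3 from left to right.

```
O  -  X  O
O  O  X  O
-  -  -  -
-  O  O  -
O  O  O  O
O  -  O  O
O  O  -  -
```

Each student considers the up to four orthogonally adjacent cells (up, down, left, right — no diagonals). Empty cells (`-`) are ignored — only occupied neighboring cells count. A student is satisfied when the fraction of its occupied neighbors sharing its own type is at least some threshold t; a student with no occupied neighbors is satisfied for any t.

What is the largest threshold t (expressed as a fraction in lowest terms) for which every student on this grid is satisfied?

Row 0: (0,0)O 1/1 · (0,2)X 1/2 · (0,3)O 1/2
Row 1: (1,0)O 2/2 · (1,1)O 1/2 · (1,2)X 1/3 · (1,3)O 1/2
Row 3: (3,1)O 2/2 · (3,2)O 2/2
Row 4: (4,0)O 2/2 · (4,1)O 3/3 · (4,2)O 4/4 · (4,3)O 2/2
Row 5: (5,0)O 2/2 · (5,2)O 2/2 · (5,3)O 2/2
Row 6: (6,0)O 2/2 · (6,1)O 1/1
The smallest same-type fraction is 1/3 at (1,2), which reduces to 1/3. Any threshold above that leaves this student unsatisfied.

1/3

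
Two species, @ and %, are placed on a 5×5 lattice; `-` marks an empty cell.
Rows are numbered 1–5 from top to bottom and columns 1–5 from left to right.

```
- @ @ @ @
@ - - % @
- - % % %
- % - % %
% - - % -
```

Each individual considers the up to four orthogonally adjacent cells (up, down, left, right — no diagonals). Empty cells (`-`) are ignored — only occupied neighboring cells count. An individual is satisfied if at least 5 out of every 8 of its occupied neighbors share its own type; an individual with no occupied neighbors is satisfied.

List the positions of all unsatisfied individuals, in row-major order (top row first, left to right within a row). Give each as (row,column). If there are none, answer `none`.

(2,4), (2,5)

(1,2)@ 1/1 satisfied
(1,3)@ 2/2 satisfied
(1,4)@ 2/3 satisfied
(1,5)@ 2/2 satisfied
(2,1)@ 0/0 satisfied
(2,4)% 1/3 not
(2,5)@ 1/3 not
(3,3)% 1/1 satisfied
(3,4)% 4/4 satisfied
(3,5)% 2/3 satisfied
(4,2)% 0/0 satisfied
(4,4)% 3/3 satisfied
(4,5)% 2/2 satisfied
(5,1)% 0/0 satisfied
(5,4)% 1/1 satisfied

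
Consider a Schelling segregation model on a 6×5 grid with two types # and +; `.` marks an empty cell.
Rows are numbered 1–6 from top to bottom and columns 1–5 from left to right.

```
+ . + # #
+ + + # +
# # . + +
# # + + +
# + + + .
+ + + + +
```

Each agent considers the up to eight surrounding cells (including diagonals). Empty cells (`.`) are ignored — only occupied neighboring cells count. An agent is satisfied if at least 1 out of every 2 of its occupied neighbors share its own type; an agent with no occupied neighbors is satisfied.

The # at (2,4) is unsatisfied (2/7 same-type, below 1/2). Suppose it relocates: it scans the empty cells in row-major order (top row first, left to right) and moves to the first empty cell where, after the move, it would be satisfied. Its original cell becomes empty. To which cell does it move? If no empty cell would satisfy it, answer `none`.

Vacating (2,4). Empty cells in order:
  (1,2): 0/5 same-type → still unsatisfied.
  (3,3): 2/7 same-type → still unsatisfied.
  (5,5): 0/5 same-type → still unsatisfied.

none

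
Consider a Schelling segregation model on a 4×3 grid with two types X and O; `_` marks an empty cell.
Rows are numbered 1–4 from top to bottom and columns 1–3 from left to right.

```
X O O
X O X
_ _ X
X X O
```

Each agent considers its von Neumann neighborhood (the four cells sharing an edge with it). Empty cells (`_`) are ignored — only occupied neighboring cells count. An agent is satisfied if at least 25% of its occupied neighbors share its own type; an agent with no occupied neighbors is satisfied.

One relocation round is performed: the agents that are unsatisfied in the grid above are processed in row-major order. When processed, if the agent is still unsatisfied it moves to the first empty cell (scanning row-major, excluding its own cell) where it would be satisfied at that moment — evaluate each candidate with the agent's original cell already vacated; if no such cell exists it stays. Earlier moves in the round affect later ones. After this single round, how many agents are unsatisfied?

Initially unsatisfied (in order): (4,3).
  (4,3) → (3,2).
Resulting grid:
X O O
X O X
_ O X
X X _
All satisfied now.

0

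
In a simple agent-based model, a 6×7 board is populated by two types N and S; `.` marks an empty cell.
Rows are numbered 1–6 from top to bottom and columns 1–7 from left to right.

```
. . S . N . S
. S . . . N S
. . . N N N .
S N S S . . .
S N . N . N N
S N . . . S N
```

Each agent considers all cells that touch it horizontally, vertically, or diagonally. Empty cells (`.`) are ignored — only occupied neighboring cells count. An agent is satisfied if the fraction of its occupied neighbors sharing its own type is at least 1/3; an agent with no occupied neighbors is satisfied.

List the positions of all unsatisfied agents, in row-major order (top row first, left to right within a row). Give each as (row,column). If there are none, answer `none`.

(1,3)S 1/1 satisfied
(1,5)N 1/1 satisfied
(1,7)S 1/2 satisfied
(2,2)S 1/1 satisfied
(2,6)N 3/5 satisfied
(2,7)S 1/3 satisfied
(3,4)N 1/3 satisfied
(3,5)N 3/4 satisfied
(3,6)N 2/3 satisfied
(4,1)S 1/3 satisfied
(4,2)N 1/4 not
(4,3)S 1/5 not
(4,4)S 1/4 not
(5,1)S 2/5 satisfied
(5,2)N 2/6 satisfied
(5,4)N 0/2 not
(5,6)N 2/3 satisfied
(5,7)N 2/3 satisfied
(6,1)S 1/3 satisfied
(6,2)N 1/3 satisfied
(6,6)S 0/3 not
(6,7)N 2/3 satisfied

(4,2), (4,3), (4,4), (5,4), (6,6)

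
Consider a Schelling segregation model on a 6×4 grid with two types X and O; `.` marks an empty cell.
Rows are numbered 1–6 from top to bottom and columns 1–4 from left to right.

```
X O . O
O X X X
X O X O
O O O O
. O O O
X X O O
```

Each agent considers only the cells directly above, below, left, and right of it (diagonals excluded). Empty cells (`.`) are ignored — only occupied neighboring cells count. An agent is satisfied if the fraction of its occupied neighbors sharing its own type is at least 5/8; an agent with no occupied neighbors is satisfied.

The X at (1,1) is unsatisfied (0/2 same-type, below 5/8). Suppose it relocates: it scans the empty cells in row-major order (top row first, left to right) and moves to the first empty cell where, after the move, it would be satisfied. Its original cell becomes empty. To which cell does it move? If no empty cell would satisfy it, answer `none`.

none

Vacating (1,1). Empty cells in order:
  (1,3): 1/3 same-type → still unsatisfied.
  (5,1): 1/3 same-type → still unsatisfied.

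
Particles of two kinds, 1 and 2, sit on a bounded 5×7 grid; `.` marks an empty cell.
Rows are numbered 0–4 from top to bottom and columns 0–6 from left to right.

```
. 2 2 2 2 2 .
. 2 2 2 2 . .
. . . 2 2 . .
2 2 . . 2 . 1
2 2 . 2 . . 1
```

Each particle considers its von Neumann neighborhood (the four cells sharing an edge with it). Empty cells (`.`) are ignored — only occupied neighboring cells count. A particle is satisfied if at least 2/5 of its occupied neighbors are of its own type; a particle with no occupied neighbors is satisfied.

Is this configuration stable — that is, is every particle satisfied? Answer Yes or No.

Yes

Row 0: (0,1)2 2/2 ✓ · (0,2)2 3/3 ✓ · (0,3)2 3/3 ✓ · (0,4)2 3/3 ✓ · (0,5)2 1/1 ✓
Row 1: (1,1)2 2/2 ✓ · (1,2)2 3/3 ✓ · (1,3)2 4/4 ✓ · (1,4)2 3/3 ✓
Row 2: (2,3)2 2/2 ✓ · (2,4)2 3/3 ✓
Row 3: (3,0)2 2/2 ✓ · (3,1)2 2/2 ✓ · (3,4)2 1/1 ✓ · (3,6)1 1/1 ✓
Row 4: (4,0)2 2/2 ✓ · (4,1)2 2/2 ✓ · (4,3)2 0/0 ✓ · (4,6)1 1/1 ✓
All meet the threshold, so the configuration is stable.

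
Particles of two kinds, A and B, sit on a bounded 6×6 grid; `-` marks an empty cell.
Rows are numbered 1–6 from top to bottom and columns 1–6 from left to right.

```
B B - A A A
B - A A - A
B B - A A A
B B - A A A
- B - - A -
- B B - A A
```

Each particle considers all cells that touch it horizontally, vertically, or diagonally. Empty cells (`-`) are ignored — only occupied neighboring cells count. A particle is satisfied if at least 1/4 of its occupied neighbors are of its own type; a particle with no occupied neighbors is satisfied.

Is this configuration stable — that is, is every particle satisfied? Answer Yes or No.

Row 1: (1,1)B 2/2 ✓ · (1,2)B 2/3 ✓ · (1,4)A 3/3 ✓ · (1,5)A 4/4 ✓ · (1,6)A 2/2 ✓
Row 2: (2,1)B 4/4 ✓ · (2,3)A 3/5 ✓ · (2,4)A 5/5 ✓ · (2,6)A 4/4 ✓
Row 3: (3,1)B 4/4 ✓ · (3,2)B 4/5 ✓ · (3,4)A 5/5 ✓ · (3,5)A 7/7 ✓ · (3,6)A 4/4 ✓
Row 4: (4,1)B 4/4 ✓ · (4,2)B 4/4 ✓ · (4,4)A 4/4 ✓ · (4,5)A 6/6 ✓ · (4,6)A 4/4 ✓
Row 5: (5,2)B 4/4 ✓ · (5,5)A 5/5 ✓
Row 6: (6,2)B 2/2 ✓ · (6,3)B 2/2 ✓ · (6,5)A 2/2 ✓ · (6,6)A 2/2 ✓
All meet the threshold, so the configuration is stable.

Yes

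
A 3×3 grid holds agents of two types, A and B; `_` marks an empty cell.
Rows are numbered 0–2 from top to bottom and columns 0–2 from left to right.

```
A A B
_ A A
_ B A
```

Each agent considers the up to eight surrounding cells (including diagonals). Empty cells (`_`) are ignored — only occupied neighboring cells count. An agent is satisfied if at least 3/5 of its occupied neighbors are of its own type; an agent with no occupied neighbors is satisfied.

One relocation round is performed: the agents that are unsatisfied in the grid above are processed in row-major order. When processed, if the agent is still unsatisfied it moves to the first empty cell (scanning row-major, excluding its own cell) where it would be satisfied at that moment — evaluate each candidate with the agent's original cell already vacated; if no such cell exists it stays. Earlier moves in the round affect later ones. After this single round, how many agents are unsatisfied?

Initially unsatisfied (in order): (0,2), (2,1).
  (0,2): no empty cell satisfies it; stays.
  (2,1): no empty cell satisfies it; stays.
Resulting grid:
A A B
_ A A
_ B A
Unsatisfied now: (0,2), (2,1).

2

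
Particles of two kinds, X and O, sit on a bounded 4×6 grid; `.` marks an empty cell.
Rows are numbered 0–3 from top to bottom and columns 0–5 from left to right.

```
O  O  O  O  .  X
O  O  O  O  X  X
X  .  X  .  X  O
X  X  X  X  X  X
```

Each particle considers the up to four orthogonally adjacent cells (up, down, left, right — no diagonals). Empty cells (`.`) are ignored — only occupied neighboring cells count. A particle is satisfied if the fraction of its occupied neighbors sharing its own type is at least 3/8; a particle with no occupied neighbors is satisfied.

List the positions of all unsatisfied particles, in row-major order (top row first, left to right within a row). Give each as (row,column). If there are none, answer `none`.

Row 0: (0,0)O 2/2 ok · (0,1)O 3/3 ok · (0,2)O 3/3 ok · (0,3)O 2/2 ok · (0,5)X 1/1 ok
Row 1: (1,0)O 2/3 ok · (1,1)O 3/3 ok · (1,2)O 3/4 ok · (1,3)O 2/3 ok · (1,4)X 2/3 ok · (1,5)X 2/3 ok
Row 2: (2,0)X 1/2 ok · (2,2)X 1/2 ok · (2,4)X 2/3 ok · (2,5)O 0/3 unhappy
Row 3: (3,0)X 2/2 ok · (3,1)X 2/2 ok · (3,2)X 3/3 ok · (3,3)X 2/2 ok · (3,4)X 3/3 ok · (3,5)X 1/2 ok

(2,5)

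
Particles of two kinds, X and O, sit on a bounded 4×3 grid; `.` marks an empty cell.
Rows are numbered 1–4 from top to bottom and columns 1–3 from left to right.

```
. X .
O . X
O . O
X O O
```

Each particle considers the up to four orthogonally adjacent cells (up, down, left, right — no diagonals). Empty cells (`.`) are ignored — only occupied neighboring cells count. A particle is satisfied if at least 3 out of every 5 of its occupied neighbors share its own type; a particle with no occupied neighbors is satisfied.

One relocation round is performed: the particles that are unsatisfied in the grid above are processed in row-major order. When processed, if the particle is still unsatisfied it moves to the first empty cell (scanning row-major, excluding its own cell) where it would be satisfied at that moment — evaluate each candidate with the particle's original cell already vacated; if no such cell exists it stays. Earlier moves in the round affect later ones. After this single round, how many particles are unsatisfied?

Initially unsatisfied (in order): (2,3), (3,1), (3,3), (4,1), (4,2).
  (2,3) → (1,3).
  (3,1) → (3,2).
  (3,3): now satisfied by earlier moves; stays.
  (4,1): no empty cell satisfies it; stays.
  (4,2): now satisfied by earlier moves; stays.
Resulting grid:
. X X
O . .
. O O
X O O
Unsatisfied now: (4,1).

1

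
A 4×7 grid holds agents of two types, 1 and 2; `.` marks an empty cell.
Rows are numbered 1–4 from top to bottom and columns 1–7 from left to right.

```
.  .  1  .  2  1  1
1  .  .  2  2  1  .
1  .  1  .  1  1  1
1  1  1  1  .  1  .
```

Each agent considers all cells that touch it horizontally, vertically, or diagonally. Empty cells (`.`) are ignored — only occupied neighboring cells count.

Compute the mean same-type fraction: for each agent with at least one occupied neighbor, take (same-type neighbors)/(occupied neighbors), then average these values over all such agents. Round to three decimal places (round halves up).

(1,3)1 0/1
(1,5)2 2/4
(1,6)1 2/4
(1,7)1 2/2
(2,1)1 1/1
(2,4)2 2/5
(2,5)2 2/6
(2,6)1 5/7
(3,1)1 3/3
(3,3)1 3/4
(3,5)1 4/6
(3,6)1 4/5
(3,7)1 3/3
(4,1)1 2/2
(4,2)1 4/4
(4,3)1 3/3
(4,4)1 3/3
(4,6)1 3/3
Sum over 18 agents: 0/1 + 2/4 + 2/4 + 2/2 + 1/1 + 2/5 + 2/6 + 5/7 + 3/3 + 3/4 + 4/6 + 4/5 + 3/3 + 2/2 + 4/4 + 3/3 + 3/3 + 3/3 = 1913/140; mean = 1913/140 ÷ 18 = 1913/2520 = 0.759126… → 0.759.

0.759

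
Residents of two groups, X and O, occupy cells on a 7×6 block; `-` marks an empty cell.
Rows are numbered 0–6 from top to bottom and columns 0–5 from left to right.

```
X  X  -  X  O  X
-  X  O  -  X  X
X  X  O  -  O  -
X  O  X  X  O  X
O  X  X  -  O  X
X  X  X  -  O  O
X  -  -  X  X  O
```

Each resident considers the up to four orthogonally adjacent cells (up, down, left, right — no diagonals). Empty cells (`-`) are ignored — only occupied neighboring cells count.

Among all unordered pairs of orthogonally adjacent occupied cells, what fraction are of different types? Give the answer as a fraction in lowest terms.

Scan each occupied cell's neighbors to the right and below so each pair is counted once.
From row 0: 3 unlike of 6 pairs (running 3/6).
From row 1: 2 unlike of 5 pairs (running 5/11).
From row 2: 3 unlike of 6 pairs (running 8/17).
From row 3: 6 unlike of 10 pairs (running 14/27).
From row 4: 4 unlike of 8 pairs (running 18/35).
From row 5: 1 unlike of 6 pairs (running 19/41).
From row 6: 1 unlike of 2 pairs (running 20/43).
Total adjacent occupied pairs: 43; unlike-type pairs: 20.
20/43 is already in lowest terms.

20/43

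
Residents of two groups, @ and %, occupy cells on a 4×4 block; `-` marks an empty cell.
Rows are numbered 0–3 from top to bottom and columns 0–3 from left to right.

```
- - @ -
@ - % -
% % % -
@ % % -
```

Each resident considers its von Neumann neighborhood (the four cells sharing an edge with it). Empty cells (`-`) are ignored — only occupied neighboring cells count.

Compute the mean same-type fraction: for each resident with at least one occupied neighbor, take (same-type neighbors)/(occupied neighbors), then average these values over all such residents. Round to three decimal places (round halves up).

(0,2)@ 0/1
(1,0)@ 0/1
(1,2)% 1/2
(2,0)% 1/3
(2,1)% 3/3
(2,2)% 3/3
(3,0)@ 0/2
(3,1)% 2/3
(3,2)% 2/2
Sum over 9 residents: 0/1 + 0/1 + 1/2 + 1/3 + 3/3 + 3/3 + 0/2 + 2/3 + 2/2 = 9/2; mean = 9/2 ÷ 9 = 1/2 = 0.5 → 0.500.

0.500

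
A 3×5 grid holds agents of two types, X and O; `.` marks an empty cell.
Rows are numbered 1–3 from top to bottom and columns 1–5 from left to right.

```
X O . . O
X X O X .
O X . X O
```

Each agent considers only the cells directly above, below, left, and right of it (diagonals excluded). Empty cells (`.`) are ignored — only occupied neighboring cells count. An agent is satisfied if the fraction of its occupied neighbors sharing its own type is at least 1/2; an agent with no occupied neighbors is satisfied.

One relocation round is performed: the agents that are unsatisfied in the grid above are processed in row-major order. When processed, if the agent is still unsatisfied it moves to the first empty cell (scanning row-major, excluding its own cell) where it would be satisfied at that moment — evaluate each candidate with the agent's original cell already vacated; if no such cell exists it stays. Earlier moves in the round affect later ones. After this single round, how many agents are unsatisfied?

Initially unsatisfied (in order): (1,2), (2,3), (3,1), (3,5).
  (1,2) → (1,3).
  (2,3) → (1,4).
  (3,1) → (2,5).
  (3,5): now satisfied by earlier moves; stays.
Resulting grid:
X . O O O
X X . X O
. X . X O
Unsatisfied now: (2,4).

1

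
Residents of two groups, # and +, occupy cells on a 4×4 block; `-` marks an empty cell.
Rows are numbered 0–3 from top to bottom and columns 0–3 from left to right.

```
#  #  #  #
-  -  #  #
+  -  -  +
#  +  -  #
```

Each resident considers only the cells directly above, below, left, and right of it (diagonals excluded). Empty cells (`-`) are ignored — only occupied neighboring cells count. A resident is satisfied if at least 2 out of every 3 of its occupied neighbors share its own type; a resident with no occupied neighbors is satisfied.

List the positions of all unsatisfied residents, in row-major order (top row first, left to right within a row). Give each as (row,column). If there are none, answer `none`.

Row 0: (0,0)# 1/1 ok · (0,1)# 2/2 ok · (0,2)# 3/3 ok · (0,3)# 2/2 ok
Row 1: (1,2)# 2/2 ok · (1,3)# 2/3 ok
Row 2: (2,0)+ 0/1 unhappy · (2,3)+ 0/2 unhappy
Row 3: (3,0)# 0/2 unhappy · (3,1)+ 0/1 unhappy · (3,3)# 0/1 unhappy

(2,0), (2,3), (3,0), (3,1), (3,3)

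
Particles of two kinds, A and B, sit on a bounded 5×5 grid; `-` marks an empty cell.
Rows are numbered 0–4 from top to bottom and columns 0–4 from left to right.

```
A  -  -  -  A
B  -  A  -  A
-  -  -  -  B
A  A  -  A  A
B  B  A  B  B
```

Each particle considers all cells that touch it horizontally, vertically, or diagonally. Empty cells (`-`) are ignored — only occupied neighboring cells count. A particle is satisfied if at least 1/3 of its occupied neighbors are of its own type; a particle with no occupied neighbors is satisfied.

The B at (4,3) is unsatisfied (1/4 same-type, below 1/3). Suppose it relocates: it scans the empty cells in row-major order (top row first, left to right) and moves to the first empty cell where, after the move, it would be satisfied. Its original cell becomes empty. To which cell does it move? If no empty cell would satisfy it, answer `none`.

(0,1)

Vacating (4,3). Empty cells in order:
  (0,1): 1/3 same-type → satisfied — stop here.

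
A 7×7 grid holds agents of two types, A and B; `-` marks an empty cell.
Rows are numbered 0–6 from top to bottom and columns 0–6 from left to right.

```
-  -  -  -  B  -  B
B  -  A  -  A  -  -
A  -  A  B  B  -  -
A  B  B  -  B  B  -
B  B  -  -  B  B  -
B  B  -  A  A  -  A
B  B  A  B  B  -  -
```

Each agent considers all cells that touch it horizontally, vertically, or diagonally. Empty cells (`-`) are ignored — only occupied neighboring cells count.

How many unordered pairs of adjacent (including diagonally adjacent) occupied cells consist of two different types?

23

Scan each occupied cell's neighbors to the right and below (and the two forward diagonals) so each pair is counted once.
Row 0: B(0,4)–A(1,4)≠  → 1/1 unlike.
Row 1: B(1,0)–A(2,0)≠ A(1,2)–A(2,2)= A(1,2)–B(2,3)≠ A(1,4)–B(2,4)≠ A(1,4)–B(2,3)≠  → 4/5 unlike.
Row 2: A(2,0)–A(3,0)= A(2,0)–B(3,1)≠ A(2,2)–B(2,3)≠ A(2,2)–B(3,2)≠ A(2,2)–B(3,1)≠ B(2,3)–B(2,4)= B(2,3)–B(3,4)= B(2,3)–B(3,2)= B(2,4)–B(3,4)= B(2,4)–B(3,5)=  → 4/10 unlike.
Row 3: A(3,0)–B(3,1)≠ A(3,0)–B(4,0)≠ A(3,0)–B(4,1)≠ B(3,1)–B(3,2)= B(3,1)–B(4,1)= B(3,1)–B(4,0)= B(3,2)–B(4,1)= B(3,4)–B(3,5)= B(3,4)–B(4,4)= B(3,4)–B(4,5)= B(3,5)–B(4,5)= B(3,5)–B(4,4)=  → 3/12 unlike.
Row 4: B(4,0)–B(4,1)= B(4,0)–B(5,0)= B(4,0)–B(5,1)= B(4,1)–B(5,1)= B(4,1)–B(5,0)= B(4,4)–B(4,5)= B(4,4)–A(5,4)≠ B(4,4)–A(5,3)≠ B(4,5)–A(5,6)≠ B(4,5)–A(5,4)≠  → 4/10 unlike.
Row 5: B(5,0)–B(5,1)= B(5,0)–B(6,0)= B(5,0)–B(6,1)= B(5,1)–B(6,1)= B(5,1)–A(6,2)≠ B(5,1)–B(6,0)= A(5,3)–A(5,4)= A(5,3)–B(6,3)≠ A(5,3)–B(6,4)≠ A(5,3)–A(6,2)= A(5,4)–B(6,4)≠ A(5,4)–B(6,3)≠  → 5/12 unlike.
Row 6: B(6,0)–B(6,1)= B(6,1)–A(6,2)≠ A(6,2)–B(6,3)≠ B(6,3)–B(6,4)=  → 2/4 unlike.
Total adjacent occupied pairs: 54; unlike-type pairs: 23.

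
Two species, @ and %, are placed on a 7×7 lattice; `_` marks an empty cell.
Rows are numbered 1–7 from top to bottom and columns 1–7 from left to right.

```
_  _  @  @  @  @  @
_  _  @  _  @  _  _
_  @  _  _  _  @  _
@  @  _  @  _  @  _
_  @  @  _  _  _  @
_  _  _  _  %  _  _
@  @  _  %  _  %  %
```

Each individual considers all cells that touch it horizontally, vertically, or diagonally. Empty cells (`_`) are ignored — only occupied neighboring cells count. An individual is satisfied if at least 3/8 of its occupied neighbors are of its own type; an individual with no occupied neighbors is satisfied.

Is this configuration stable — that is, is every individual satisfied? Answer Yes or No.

Yes

Row 1: (1,3)@ 2/2 ok · (1,4)@ 4/4 ok · (1,5)@ 3/3 ok · (1,6)@ 3/3 ok · (1,7)@ 1/1 ok
Row 2: (2,3)@ 3/3 ok · (2,5)@ 4/4 ok
Row 3: (3,2)@ 3/3 ok · (3,6)@ 2/2 ok
Row 4: (4,1)@ 3/3 ok · (4,2)@ 4/4 ok · (4,4)@ 1/1 ok · (4,6)@ 2/2 ok
Row 5: (5,2)@ 3/3 ok · (5,3)@ 3/3 ok · (5,7)@ 1/1 ok
Row 6: (6,5)% 2/2 ok
Row 7: (7,1)@ 1/1 ok · (7,2)@ 1/1 ok · (7,4)% 1/1 ok · (7,6)% 2/2 ok · (7,7)% 1/1 ok
All meet the threshold, so the configuration is stable.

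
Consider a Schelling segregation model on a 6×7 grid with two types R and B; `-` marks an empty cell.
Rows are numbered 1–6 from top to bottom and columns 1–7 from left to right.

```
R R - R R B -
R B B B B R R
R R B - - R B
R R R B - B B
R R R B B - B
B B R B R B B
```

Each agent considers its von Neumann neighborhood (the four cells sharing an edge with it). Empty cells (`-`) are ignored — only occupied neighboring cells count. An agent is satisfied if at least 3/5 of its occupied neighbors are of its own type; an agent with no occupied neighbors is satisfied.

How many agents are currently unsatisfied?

(1,1)R 2/2 satisfied
(1,2)R 1/2 not
(1,4)R 1/2 not
(1,5)R 1/3 not
(1,6)B 0/2 not
(2,1)R 2/3 satisfied
(2,2)B 1/4 not
(2,3)B 3/3 satisfied
(2,4)B 2/3 satisfied
(2,5)B 1/3 not
(2,6)R 2/4 not
(2,7)R 1/2 not
(3,1)R 3/3 satisfied
(3,2)R 2/4 not
(3,3)B 1/3 not
(3,6)R 1/3 not
(3,7)B 1/3 not
(4,1)R 3/3 satisfied
(4,2)R 4/4 satisfied
(4,3)R 2/4 not
(4,4)B 1/2 not
(4,6)B 1/2 not
(4,7)B 3/3 satisfied
(5,1)R 2/3 satisfied
(5,2)R 3/4 satisfied
(5,3)R 3/4 satisfied
(5,4)B 3/4 satisfied
(5,5)B 1/2 not
(5,7)B 2/2 satisfied
(6,1)B 1/2 not
(6,2)B 1/3 not
(6,3)R 1/3 not
(6,4)B 1/3 not
(6,5)R 0/3 not
(6,6)B 1/2 not
(6,7)B 2/2 satisfied
Unsatisfied: (1,2), (1,4), (1,5), (1,6), (2,2), (2,5), (2,6), (2,7), (3,2), (3,3), (3,6), (3,7), (4,3), (4,4), (4,6), (5,5), (6,1), (6,2), (6,3), (6,4), (6,5), (6,6) — 22 in total.

22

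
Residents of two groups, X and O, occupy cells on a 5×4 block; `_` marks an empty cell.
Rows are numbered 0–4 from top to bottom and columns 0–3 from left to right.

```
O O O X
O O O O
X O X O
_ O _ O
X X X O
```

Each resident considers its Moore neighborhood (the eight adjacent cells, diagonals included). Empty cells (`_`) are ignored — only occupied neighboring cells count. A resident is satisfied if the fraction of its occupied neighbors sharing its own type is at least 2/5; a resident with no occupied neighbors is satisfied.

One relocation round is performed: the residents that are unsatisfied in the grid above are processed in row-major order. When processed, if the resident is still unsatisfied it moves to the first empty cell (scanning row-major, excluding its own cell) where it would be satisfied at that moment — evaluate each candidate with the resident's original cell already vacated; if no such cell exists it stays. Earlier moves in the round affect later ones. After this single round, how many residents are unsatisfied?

Initially unsatisfied (in order): (0,3), (2,0), (2,2), (3,1), (4,2).
  (0,3) → (3,0).
  (2,0): no empty cell satisfies it; stays.
  (2,2): no empty cell satisfies it; stays.
  (3,1) → (0,3).
  (4,2) → (3,1).
Resulting grid:
O O O O
O O O O
X O X O
X X _ O
X X _ O
Unsatisfied now: (2,2).

1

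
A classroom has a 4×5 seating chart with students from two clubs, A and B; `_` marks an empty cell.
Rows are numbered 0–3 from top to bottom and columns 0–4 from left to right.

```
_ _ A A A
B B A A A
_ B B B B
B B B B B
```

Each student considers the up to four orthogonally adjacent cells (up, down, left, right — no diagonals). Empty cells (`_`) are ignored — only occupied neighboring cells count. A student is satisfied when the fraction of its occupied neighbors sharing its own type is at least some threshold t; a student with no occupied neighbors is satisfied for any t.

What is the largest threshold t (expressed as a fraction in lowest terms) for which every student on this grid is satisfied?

1/2

(0,2)A 2/2
(0,3)A 3/3
(0,4)A 2/2
(1,0)B 1/1
(1,1)B 2/3
(1,2)A 2/4
(1,3)A 3/4
(1,4)A 2/3
(2,1)B 3/3
(2,2)B 3/4
(2,3)B 3/4
(2,4)B 2/3
(3,0)B 1/1
(3,1)B 3/3
(3,2)B 3/3
(3,3)B 3/3
(3,4)B 2/2
The smallest same-type fraction is 2/4 at (1,2), which reduces to 1/2. Any threshold above that leaves this student unsatisfied.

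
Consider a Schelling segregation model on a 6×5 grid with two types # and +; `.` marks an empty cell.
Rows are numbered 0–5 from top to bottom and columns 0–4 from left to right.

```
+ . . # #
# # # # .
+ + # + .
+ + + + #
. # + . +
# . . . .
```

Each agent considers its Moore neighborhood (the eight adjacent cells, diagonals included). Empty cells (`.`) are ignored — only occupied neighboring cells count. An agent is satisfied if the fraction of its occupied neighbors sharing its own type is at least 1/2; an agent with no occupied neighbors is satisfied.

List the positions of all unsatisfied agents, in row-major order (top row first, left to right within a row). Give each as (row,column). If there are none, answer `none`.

(0,0)+ 0/2 not
(0,3)# 3/3 satisfied
(0,4)# 2/2 satisfied
(1,0)# 1/4 not
(1,1)# 3/6 satisfied
(1,2)# 4/6 satisfied
(1,3)# 4/5 satisfied
(2,0)+ 3/5 satisfied
(2,1)+ 4/8 satisfied
(2,2)# 3/8 not
(2,3)+ 2/6 not
(3,0)+ 3/4 satisfied
(3,1)+ 5/7 satisfied
(3,2)+ 5/7 satisfied
(3,3)+ 4/6 satisfied
(3,4)# 0/3 not
(4,1)# 1/5 not
(4,2)+ 3/4 satisfied
(4,4)+ 1/2 satisfied
(5,0)# 1/1 satisfied

(0,0), (1,0), (2,2), (2,3), (3,4), (4,1)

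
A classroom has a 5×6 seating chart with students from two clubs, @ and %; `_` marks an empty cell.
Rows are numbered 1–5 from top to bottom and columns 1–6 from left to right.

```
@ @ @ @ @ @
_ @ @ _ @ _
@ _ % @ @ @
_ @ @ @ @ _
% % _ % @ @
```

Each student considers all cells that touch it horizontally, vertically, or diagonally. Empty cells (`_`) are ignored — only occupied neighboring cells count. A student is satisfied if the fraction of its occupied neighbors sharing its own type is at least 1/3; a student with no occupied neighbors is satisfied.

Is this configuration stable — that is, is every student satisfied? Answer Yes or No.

No

(1,1)@ 2/2 ✓
(1,2)@ 4/4 ✓
(1,3)@ 4/4 ✓
(1,4)@ 4/4 ✓
(1,5)@ 3/3 ✓
(1,6)@ 2/2 ✓
(2,2)@ 5/6 ✓
(2,3)@ 5/6 ✓
(2,5)@ 6/6 ✓
(3,1)@ 2/2 ✓
(3,3)% 0/6 ✗
(3,4)@ 6/7 ✓
(3,5)@ 5/5 ✓
(3,6)@ 3/3 ✓
(4,2)@ 2/5 ✓
(4,3)@ 3/6 ✓
(4,4)@ 5/7 ✓
(4,5)@ 6/7 ✓
(5,1)% 1/2 ✓
(5,2)% 1/3 ✓
(5,4)% 0/4 ✗
(5,5)@ 3/4 ✓
(5,6)@ 2/2 ✓
For instance (3,3) has only 0/6 same-type neighbors, below 1/3.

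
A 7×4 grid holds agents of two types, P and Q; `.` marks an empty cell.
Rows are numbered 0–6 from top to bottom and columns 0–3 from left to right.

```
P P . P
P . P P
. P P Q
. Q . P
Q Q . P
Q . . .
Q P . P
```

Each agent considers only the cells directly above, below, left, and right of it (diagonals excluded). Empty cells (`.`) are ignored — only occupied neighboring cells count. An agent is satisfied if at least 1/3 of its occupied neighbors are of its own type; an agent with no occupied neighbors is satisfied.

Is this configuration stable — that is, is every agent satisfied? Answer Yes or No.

No

Row 0: (0,0)P 2/2 satisfied · (0,1)P 1/1 satisfied · (0,3)P 1/1 satisfied
Row 1: (1,0)P 1/1 satisfied · (1,2)P 2/2 satisfied · (1,3)P 2/3 satisfied
Row 2: (2,1)P 1/2 satisfied · (2,2)P 2/3 satisfied · (2,3)Q 0/3 not
Row 3: (3,1)Q 1/2 satisfied · (3,3)P 1/2 satisfied
Row 4: (4,0)Q 2/2 satisfied · (4,1)Q 2/2 satisfied · (4,3)P 1/1 satisfied
Row 5: (5,0)Q 2/2 satisfied
Row 6: (6,0)Q 1/2 satisfied · (6,1)P 0/1 not · (6,3)P 0/0 satisfied
For instance (2,3) has only 0/3 same-type neighbors, below 1/3.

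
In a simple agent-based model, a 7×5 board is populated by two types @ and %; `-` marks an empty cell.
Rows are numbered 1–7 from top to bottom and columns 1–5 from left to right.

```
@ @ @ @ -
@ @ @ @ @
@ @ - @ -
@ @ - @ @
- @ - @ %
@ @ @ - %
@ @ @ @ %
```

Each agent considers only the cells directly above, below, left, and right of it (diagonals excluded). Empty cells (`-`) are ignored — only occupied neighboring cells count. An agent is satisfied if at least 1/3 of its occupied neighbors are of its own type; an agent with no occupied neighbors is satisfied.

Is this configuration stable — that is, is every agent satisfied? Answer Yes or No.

Row 1: (1,1)@ 2/2 satisfied · (1,2)@ 3/3 satisfied · (1,3)@ 3/3 satisfied · (1,4)@ 2/2 satisfied
Row 2: (2,1)@ 3/3 satisfied · (2,2)@ 4/4 satisfied · (2,3)@ 3/3 satisfied · (2,4)@ 4/4 satisfied · (2,5)@ 1/1 satisfied
Row 3: (3,1)@ 3/3 satisfied · (3,2)@ 3/3 satisfied · (3,4)@ 2/2 satisfied
Row 4: (4,1)@ 2/2 satisfied · (4,2)@ 3/3 satisfied · (4,4)@ 3/3 satisfied · (4,5)@ 1/2 satisfied
Row 5: (5,2)@ 2/2 satisfied · (5,4)@ 1/2 satisfied · (5,5)% 1/3 satisfied
Row 6: (6,1)@ 2/2 satisfied · (6,2)@ 4/4 satisfied · (6,3)@ 2/2 satisfied · (6,5)% 2/2 satisfied
Row 7: (7,1)@ 2/2 satisfied · (7,2)@ 3/3 satisfied · (7,3)@ 3/3 satisfied · (7,4)@ 1/2 satisfied · (7,5)% 1/2 satisfied
All meet the threshold, so the configuration is stable.

Yes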